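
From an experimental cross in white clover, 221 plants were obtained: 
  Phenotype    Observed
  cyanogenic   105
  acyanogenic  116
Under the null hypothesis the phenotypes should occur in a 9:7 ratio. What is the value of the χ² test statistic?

Expected counts for N = 221 under a 9:7 ratio (total parts = 16):
  cyanogenic: 221 × 9/16 = 124.3125
  acyanogenic: 221 × 7/16 = 96.6875
χ² = Σ (O − E)² / E
  cyanogenic: (105 − 124.3125)² / 124.3125 = 3.0003
  acyanogenic: (116 − 96.6875)² / 96.6875 = 3.8575
χ² = 3.0003 + 3.8575 = 6.8578 ≈ 6.858

6.858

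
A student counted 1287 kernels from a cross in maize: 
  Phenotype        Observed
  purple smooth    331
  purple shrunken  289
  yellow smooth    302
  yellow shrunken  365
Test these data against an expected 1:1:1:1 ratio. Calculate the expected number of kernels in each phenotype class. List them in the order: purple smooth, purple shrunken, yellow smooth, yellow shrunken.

321.75, 321.75, 321.75, 321.75

Under the 1:1:1:1 hypothesis (Σ ratio = 4, N = 1287):
  purple smooth: 1287 × 1/4 = 321.75
  purple shrunken: 1287 × 1/4 = 321.75
  yellow smooth: 1287 × 1/4 = 321.75
  yellow shrunken: 1287 × 1/4 = 321.75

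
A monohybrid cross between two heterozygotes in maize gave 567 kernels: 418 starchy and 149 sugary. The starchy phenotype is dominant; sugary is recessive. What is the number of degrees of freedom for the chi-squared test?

For a monohybrid cross between heterozygotes with complete dominance, the expected phenotypic ratio is 3:1.
A goodness-of-fit test with 2 phenotype classes has df = 2 − 1 = 1.

1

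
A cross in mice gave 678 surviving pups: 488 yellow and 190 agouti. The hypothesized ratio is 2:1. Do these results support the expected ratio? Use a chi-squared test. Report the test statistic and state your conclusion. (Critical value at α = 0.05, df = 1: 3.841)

8.602; not consistent

Total ratio parts = 3. Expected numbers out of 678:
  yellow: 678 × 2/3 = 452
  agouti: 678 × 1/3 = 226
χ² = Σ (O − E)² / E
  yellow: (488 − 452)² / 452 = 2.8673
  agouti: (190 − 226)² / 226 = 5.7345
χ² = 2.8673 + 5.7345 = 8.6018 ≈ 8.602
Degrees of freedom = 2 − 1 = 1; critical value at α = 0.05 is 3.841.
Since 8.602 > 3.841, we reject the null hypothesis — the data do not fit the 2:1 ratio.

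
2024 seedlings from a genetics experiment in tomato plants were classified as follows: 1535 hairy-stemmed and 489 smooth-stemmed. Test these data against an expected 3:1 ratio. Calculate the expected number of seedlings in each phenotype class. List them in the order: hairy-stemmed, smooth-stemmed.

1518, 506

Under the 3:1 hypothesis (Σ ratio = 4, N = 2024):
  hairy-stemmed: 2024 × 3/4 = 1518
  smooth-stemmed: 2024 × 1/4 = 506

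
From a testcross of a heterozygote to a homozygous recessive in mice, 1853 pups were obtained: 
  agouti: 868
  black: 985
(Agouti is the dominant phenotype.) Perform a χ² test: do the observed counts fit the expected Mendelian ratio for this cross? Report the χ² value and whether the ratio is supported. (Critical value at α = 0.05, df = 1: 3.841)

A testcross of a heterozygote (Aa × aa) gives a 1:1 phenotypic ratio.
Total ratio parts = 2. Expected numbers out of 1853:
  agouti: 1853 × 1/2 = 926.5
  black: 1853 × 1/2 = 926.5
χ² = Σ (O − E)² / E
  agouti: (868 − 926.5)² / 926.5 = 3.6937
  black: (985 − 926.5)² / 926.5 = 3.6937
χ² = 3.6937 + 3.6937 = 7.3874 ≈ 7.387
Degrees of freedom = 2 − 1 = 1; critical value at α = 0.05 is 3.841.
Since 7.387 > 3.841, we reject the null hypothesis — the data do not fit the 1:1 ratio.

7.387; not consistent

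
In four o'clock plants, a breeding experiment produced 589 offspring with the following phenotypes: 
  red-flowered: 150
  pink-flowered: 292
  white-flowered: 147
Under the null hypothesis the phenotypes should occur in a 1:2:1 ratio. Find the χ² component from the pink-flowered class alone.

Total ratio parts = 4. Expected numbers out of 589:
  red-flowered: 589 × 1/4 = 147.25
  pink-flowered: 589 × 2/4 = 294.5
  white-flowered: 589 × 1/4 = 147.25
Contribution of pink-flowered: (292 − 294.5)² / 294.5 = 0.0212

0.021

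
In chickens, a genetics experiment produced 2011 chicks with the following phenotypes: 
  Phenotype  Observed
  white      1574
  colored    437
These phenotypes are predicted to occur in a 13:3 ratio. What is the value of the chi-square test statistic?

Under the 13:3 hypothesis (Σ ratio = 16, N = 2011):
  white: 2011 × 13/16 = 1633.9375
  colored: 2011 × 3/16 = 377.0625
χ² = Σ (O − E)² / E
  white: (1574 − 1633.9375)² / 1633.9375 = 2.1987
  colored: (437 − 377.0625)² / 377.0625 = 9.5276
χ² = 2.1987 + 9.5276 = 11.7263 ≈ 11.726

11.726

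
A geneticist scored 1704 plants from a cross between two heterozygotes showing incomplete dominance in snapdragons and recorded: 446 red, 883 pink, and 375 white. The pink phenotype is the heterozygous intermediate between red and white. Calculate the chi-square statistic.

8.173

With incomplete dominance, a heterozygote × heterozygote cross gives a 1:2:1 phenotypic ratio.
Expected counts for N = 1704 under a 1:2:1 ratio (total parts = 4):
  red: 1704 × 1/4 = 426
  pink: 1704 × 2/4 = 852
  white: 1704 × 1/4 = 426
χ² = Σ (O − E)² / E
  red: (446 − 426)² / 426 = 0.9390
  pink: (883 − 852)² / 852 = 1.1279
  white: (375 − 426)² / 426 = 6.1056
χ² = 0.9390 + 1.1279 + 6.1056 = 8.1725 ≈ 8.173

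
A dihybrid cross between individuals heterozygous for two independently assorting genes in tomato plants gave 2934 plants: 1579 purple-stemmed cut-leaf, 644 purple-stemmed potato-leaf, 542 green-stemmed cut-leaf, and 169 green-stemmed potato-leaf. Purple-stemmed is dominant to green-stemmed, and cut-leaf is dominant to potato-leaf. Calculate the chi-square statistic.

A dihybrid F₂ with independent assortment and complete dominance at both loci gives a 9:3:3:1 phenotypic ratio.
Under the 9:3:3:1 hypothesis (Σ ratio = 16, N = 2934):
  purple-stemmed cut-leaf: 2934 × 9/16 = 1650.375
  purple-stemmed potato-leaf: 2934 × 3/16 = 550.125
  green-stemmed cut-leaf: 2934 × 3/16 = 550.125
  green-stemmed potato-leaf: 2934 × 1/16 = 183.375
χ² = Σ (O − E)² / E
  purple-stemmed cut-leaf: (1579 − 1650.375)² / 1650.375 = 3.0868
  purple-stemmed potato-leaf: (644 − 550.125)² / 550.125 = 16.0191
  green-stemmed cut-leaf: (542 − 550.125)² / 550.125 = 0.1200
  green-stemmed potato-leaf: (169 − 183.375)² / 183.375 = 1.1269
χ² = 3.0868 + 16.0191 + 0.1200 + 1.1269 = 20.3528 ≈ 20.353

20.353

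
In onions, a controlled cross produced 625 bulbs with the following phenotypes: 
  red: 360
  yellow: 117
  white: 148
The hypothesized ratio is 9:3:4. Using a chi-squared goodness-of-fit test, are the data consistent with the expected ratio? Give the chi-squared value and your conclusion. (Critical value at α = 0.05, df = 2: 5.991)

Total ratio parts = 16. Expected numbers out of 625:
  red: 625 × 9/16 = 351.5625
  yellow: 625 × 3/16 = 117.1875
  white: 625 × 4/16 = 156.25
χ² = Σ (O − E)² / E
  red: (360 − 351.5625)² / 351.5625 = 0.2025
  yellow: (117 − 117.1875)² / 117.1875 = 0.0003
  white: (148 − 156.25)² / 156.25 = 0.4356
χ² = 0.2025 + 0.0003 + 0.4356 = 0.6384 ≈ 0.638
Degrees of freedom = 3 − 1 = 2; critical value at α = 0.05 is 5.991.
Since 0.638 < 5.991, we fail to reject the null hypothesis — the data are consistent with the 9:3:4 ratio.

0.638; consistent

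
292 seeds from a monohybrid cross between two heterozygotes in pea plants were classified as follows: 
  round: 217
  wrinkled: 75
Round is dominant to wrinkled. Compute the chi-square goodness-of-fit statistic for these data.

For a monohybrid cross between heterozygotes with complete dominance, the expected phenotypic ratio is 3:1.
The 3:1 ratio has 4 parts, so with N = 292 the expected counts are:
  round: 292 × 3/4 = 219
  wrinkled: 292 × 1/4 = 73
χ² = Σ (O − E)² / E
  round: (217 − 219)² / 219 = 0.0183
  wrinkled: (75 − 73)² / 73 = 0.0548
χ² = 0.0183 + 0.0548 = 0.0731 ≈ 0.073

0.073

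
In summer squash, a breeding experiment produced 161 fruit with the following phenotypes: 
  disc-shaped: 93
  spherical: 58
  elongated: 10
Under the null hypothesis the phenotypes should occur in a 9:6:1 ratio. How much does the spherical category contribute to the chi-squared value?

0.093

Under the 9:6:1 hypothesis (Σ ratio = 16, N = 161):
  disc-shaped: 161 × 9/16 = 90.5625
  spherical: 161 × 6/16 = 60.375
  elongated: 161 × 1/16 = 10.0625
Contribution of spherical: (58 − 60.375)² / 60.375 = 0.0934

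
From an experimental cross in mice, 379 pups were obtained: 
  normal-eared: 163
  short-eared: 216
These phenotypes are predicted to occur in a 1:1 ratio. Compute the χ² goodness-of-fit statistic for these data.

7.412

The 1:1 ratio has 2 parts, so with N = 379 the expected counts are:
  normal-eared: 379 × 1/2 = 189.5
  short-eared: 379 × 1/2 = 189.5
χ² = Σ (O − E)² / E
  normal-eared: (163 − 189.5)² / 189.5 = 3.7058
  short-eared: (216 − 189.5)² / 189.5 = 3.7058
χ² = 3.7058 + 3.7058 = 7.4116 ≈ 7.412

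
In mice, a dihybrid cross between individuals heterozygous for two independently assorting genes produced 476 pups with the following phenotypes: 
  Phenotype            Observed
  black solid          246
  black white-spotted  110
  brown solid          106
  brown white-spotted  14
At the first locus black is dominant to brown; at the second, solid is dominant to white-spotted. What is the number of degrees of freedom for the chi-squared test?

A dihybrid F₂ with independent assortment and complete dominance at both loci gives a 9:3:3:1 phenotypic ratio.
A goodness-of-fit test with 4 phenotype classes has df = 4 − 1 = 3.

3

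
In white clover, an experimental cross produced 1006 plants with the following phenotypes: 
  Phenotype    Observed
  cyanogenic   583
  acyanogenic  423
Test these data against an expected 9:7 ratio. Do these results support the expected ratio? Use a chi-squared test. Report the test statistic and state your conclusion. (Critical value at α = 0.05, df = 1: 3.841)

Expected counts for N = 1006 under a 9:7 ratio (total parts = 16):
  cyanogenic: 1006 × 9/16 = 565.875
  acyanogenic: 1006 × 7/16 = 440.125
χ² = Σ (O − E)² / E
  cyanogenic: (583 − 565.875)² / 565.875 = 0.5183
  acyanogenic: (423 − 440.125)² / 440.125 = 0.6663
χ² = 0.5183 + 0.6663 = 1.1846 ≈ 1.185
Degrees of freedom = 2 − 1 = 1; critical value at α = 0.05 is 3.841.
Since 1.185 < 3.841, we fail to reject the null hypothesis — the data are consistent with the 9:7 ratio.

1.185; consistent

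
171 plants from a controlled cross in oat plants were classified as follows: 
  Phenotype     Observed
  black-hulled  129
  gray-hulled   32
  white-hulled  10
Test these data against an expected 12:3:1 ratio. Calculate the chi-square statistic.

0.049

The 12:3:1 ratio has 16 parts, so with N = 171 the expected counts are:
  black-hulled: 171 × 12/16 = 128.25
  gray-hulled: 171 × 3/16 = 32.0625
  white-hulled: 171 × 1/16 = 10.6875
χ² = Σ (O − E)² / E
  black-hulled: (129 − 128.25)² / 128.25 = 0.0044
  gray-hulled: (32 − 32.0625)² / 32.0625 = 0.0001
  white-hulled: (10 − 10.6875)² / 10.6875 = 0.0442
χ² = 0.0044 + 0.0001 + 0.0442 = 0.0487 ≈ 0.049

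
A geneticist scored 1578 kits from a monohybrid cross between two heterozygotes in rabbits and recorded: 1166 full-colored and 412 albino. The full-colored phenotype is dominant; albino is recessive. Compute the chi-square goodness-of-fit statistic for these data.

1.035

For a monohybrid cross between heterozygotes with complete dominance, the expected phenotypic ratio is 3:1.
Under the 3:1 hypothesis (Σ ratio = 4, N = 1578):
  full-colored: 1578 × 3/4 = 1183.5
  albino: 1578 × 1/4 = 394.5
χ² = Σ (O − E)² / E
  full-colored: (1166 − 1183.5)² / 1183.5 = 0.2588
  albino: (412 − 394.5)² / 394.5 = 0.7763
χ² = 0.2588 + 0.7763 = 1.0351 ≈ 1.035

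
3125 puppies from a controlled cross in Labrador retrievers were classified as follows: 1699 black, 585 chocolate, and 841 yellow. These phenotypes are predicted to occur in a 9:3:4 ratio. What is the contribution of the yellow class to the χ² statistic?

4.570

The 9:3:4 ratio has 16 parts, so with N = 3125 the expected counts are:
  black: 3125 × 9/16 = 1757.8125
  chocolate: 3125 × 3/16 = 585.9375
  yellow: 3125 × 4/16 = 781.25
Contribution of yellow: (841 − 781.25)² / 781.25 = 4.5697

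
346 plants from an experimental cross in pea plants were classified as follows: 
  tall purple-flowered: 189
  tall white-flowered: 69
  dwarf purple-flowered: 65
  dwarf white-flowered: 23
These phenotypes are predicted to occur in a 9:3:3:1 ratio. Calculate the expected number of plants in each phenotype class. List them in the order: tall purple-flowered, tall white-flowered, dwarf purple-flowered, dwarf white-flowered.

194.625, 64.875, 64.875, 21.625

Expected counts for N = 346 under a 9:3:3:1 ratio (total parts = 16):
  tall purple-flowered: 346 × 9/16 = 194.625
  tall white-flowered: 346 × 3/16 = 64.875
  dwarf purple-flowered: 346 × 3/16 = 64.875
  dwarf white-flowered: 346 × 1/16 = 21.625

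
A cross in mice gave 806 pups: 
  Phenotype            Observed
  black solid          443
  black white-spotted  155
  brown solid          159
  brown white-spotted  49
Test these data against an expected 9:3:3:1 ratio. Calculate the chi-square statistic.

Under the 9:3:3:1 hypothesis (Σ ratio = 16, N = 806):
  black solid: 806 × 9/16 = 453.375
  black white-spotted: 806 × 3/16 = 151.125
  brown solid: 806 × 3/16 = 151.125
  brown white-spotted: 806 × 1/16 = 50.375
χ² = Σ (O − E)² / E
  black solid: (443 − 453.375)² / 453.375 = 0.2374
  black white-spotted: (155 − 151.125)² / 151.125 = 0.0994
  brown solid: (159 − 151.125)² / 151.125 = 0.4104
  brown white-spotted: (49 − 50.375)² / 50.375 = 0.0375
χ² = 0.2374 + 0.0994 + 0.4104 + 0.0375 = 0.7847 ≈ 0.785

0.785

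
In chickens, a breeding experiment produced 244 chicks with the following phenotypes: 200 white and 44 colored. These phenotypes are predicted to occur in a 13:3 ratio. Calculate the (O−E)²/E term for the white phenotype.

0.015

The 13:3 ratio has 16 parts, so with N = 244 the expected counts are:
  white: 244 × 13/16 = 198.25
  colored: 244 × 3/16 = 45.75
Contribution of white: (200 − 198.25)² / 198.25 = 0.0154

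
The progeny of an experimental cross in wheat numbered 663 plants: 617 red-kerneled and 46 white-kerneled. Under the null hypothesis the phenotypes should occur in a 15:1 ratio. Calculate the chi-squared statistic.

Under the 15:1 hypothesis (Σ ratio = 16, N = 663):
  red-kerneled: 663 × 15/16 = 621.5625
  white-kerneled: 663 × 1/16 = 41.4375
χ² = Σ (O − E)² / E
  red-kerneled: (617 − 621.5625)² / 621.5625 = 0.0335
  white-kerneled: (46 − 41.4375)² / 41.4375 = 0.5024
χ² = 0.0335 + 0.5024 = 0.5359 ≈ 0.536

0.536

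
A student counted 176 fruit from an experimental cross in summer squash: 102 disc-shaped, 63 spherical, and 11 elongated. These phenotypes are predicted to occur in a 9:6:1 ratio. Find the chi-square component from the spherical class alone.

0.136

The 9:6:1 ratio has 16 parts, so with N = 176 the expected counts are:
  disc-shaped: 176 × 9/16 = 99
  spherical: 176 × 6/16 = 66
  elongated: 176 × 1/16 = 11
Contribution of spherical: (63 − 66)² / 66 = 0.1364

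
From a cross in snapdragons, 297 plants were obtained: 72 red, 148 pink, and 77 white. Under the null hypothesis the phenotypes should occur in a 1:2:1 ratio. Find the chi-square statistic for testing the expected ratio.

The 1:2:1 ratio has 4 parts, so with N = 297 the expected counts are:
  red: 297 × 1/4 = 74.25
  pink: 297 × 2/4 = 148.5
  white: 297 × 1/4 = 74.25
χ² = Σ (O − E)² / E
  red: (72 − 74.25)² / 74.25 = 0.0682
  pink: (148 − 148.5)² / 148.5 = 0.0017
  white: (77 − 74.25)² / 74.25 = 0.1019
χ² = 0.0682 + 0.0017 + 0.1019 = 0.1718 ≈ 0.172

0.172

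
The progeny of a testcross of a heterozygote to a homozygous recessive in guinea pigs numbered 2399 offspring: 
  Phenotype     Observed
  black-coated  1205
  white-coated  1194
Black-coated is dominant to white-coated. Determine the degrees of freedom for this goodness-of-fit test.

A testcross of a heterozygote (Aa × aa) gives a 1:1 phenotypic ratio.
A goodness-of-fit test with 2 phenotype classes has df = 2 − 1 = 1.

1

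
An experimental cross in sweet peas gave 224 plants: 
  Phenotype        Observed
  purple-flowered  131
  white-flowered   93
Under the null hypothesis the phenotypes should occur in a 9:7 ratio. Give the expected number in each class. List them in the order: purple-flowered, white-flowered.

126, 98

Under the 9:7 hypothesis (Σ ratio = 16, N = 224):
  purple-flowered: 224 × 9/16 = 126
  white-flowered: 224 × 7/16 = 98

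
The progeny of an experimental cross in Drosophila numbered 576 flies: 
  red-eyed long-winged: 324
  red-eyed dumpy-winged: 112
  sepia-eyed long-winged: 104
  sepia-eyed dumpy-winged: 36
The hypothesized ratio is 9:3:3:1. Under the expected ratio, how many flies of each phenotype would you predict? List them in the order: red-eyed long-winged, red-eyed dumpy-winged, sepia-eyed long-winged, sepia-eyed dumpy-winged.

324, 108, 108, 36

The 9:3:3:1 ratio has 16 parts, so with N = 576 the expected counts are:
  red-eyed long-winged: 576 × 9/16 = 324
  red-eyed dumpy-winged: 576 × 3/16 = 108
  sepia-eyed long-winged: 576 × 3/16 = 108
  sepia-eyed dumpy-winged: 576 × 1/16 = 36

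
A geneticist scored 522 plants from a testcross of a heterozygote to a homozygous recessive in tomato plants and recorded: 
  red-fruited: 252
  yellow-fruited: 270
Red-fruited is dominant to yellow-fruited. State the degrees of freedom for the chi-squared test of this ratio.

1

A testcross of a heterozygote (Aa × aa) gives a 1:1 phenotypic ratio.
A goodness-of-fit test with 2 phenotype classes has df = 2 − 1 = 1.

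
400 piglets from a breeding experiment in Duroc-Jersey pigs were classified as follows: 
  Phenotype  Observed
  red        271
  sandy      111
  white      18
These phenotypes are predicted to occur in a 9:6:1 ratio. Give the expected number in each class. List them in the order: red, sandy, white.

225, 150, 25

The 9:6:1 ratio has 16 parts, so with N = 400 the expected counts are:
  red: 400 × 9/16 = 225
  sandy: 400 × 6/16 = 150
  white: 400 × 1/16 = 25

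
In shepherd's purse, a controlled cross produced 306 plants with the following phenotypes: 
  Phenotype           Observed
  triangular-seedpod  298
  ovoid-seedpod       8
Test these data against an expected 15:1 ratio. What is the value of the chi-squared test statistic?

6.903

Total ratio parts = 16. Expected numbers out of 306:
  triangular-seedpod: 306 × 15/16 = 286.875
  ovoid-seedpod: 306 × 1/16 = 19.125
χ² = Σ (O − E)² / E
  triangular-seedpod: (298 − 286.875)² / 286.875 = 0.4314
  ovoid-seedpod: (8 − 19.125)² / 19.125 = 6.4714
χ² = 0.4314 + 6.4714 = 6.9028 ≈ 6.903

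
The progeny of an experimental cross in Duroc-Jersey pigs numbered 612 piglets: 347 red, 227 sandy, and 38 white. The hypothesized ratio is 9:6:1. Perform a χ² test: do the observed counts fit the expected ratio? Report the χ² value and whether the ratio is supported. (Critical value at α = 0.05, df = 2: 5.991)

Expected counts for N = 612 under a 9:6:1 ratio (total parts = 16):
  red: 612 × 9/16 = 344.25
  sandy: 612 × 6/16 = 229.5
  white: 612 × 1/16 = 38.25
χ² = Σ (O − E)² / E
  red: (347 − 344.25)² / 344.25 = 0.0220
  sandy: (227 − 229.5)² / 229.5 = 0.0272
  white: (38 − 38.25)² / 38.25 = 0.0016
χ² = 0.0220 + 0.0272 + 0.0016 = 0.0508 ≈ 0.051
Degrees of freedom = 3 − 1 = 2; critical value at α = 0.05 is 5.991.
Since 0.051 < 5.991, we fail to reject the null hypothesis — the data are consistent with the 9:6:1 ratio.

0.051; consistent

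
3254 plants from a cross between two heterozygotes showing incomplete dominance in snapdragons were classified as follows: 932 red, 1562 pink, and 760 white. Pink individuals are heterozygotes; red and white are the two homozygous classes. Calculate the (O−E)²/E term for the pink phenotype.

2.597

With incomplete dominance, a heterozygote × heterozygote cross gives a 1:2:1 phenotypic ratio.
Expected counts for N = 3254 under a 1:2:1 ratio (total parts = 4):
  red: 3254 × 1/4 = 813.5
  pink: 3254 × 2/4 = 1627
  white: 3254 × 1/4 = 813.5
Contribution of pink: (1562 − 1627)² / 1627 = 2.5968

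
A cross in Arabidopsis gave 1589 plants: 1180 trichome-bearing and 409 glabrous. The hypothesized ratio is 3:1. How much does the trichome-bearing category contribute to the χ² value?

Total ratio parts = 4. Expected numbers out of 1589:
  trichome-bearing: 1589 × 3/4 = 1191.75
  glabrous: 1589 × 1/4 = 397.25
Contribution of trichome-bearing: (1180 − 1191.75)² / 1191.75 = 0.1158

0.116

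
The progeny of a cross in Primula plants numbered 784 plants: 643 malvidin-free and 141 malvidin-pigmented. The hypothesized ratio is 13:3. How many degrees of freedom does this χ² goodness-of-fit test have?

A goodness-of-fit test with 2 phenotype classes has df = 2 − 1 = 1.

1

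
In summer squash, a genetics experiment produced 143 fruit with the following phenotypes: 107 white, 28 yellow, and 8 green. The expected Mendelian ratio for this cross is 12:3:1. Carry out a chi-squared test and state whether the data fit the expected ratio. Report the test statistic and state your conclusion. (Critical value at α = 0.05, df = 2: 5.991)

0.152; consistent

Expected counts for N = 143 under a 12:3:1 ratio (total parts = 16):
  white: 143 × 12/16 = 107.25
  yellow: 143 × 3/16 = 26.8125
  green: 143 × 1/16 = 8.9375
χ² = Σ (O − E)² / E
  white: (107 − 107.25)² / 107.25 = 0.0006
  yellow: (28 − 26.8125)² / 26.8125 = 0.0526
  green: (8 − 8.9375)² / 8.9375 = 0.0983
χ² = 0.0006 + 0.0526 + 0.0983 = 0.1515 ≈ 0.152
Degrees of freedom = 3 − 1 = 2; critical value at α = 0.05 is 5.991.
Since 0.152 < 5.991, we fail to reject the null hypothesis — the data are consistent with the 12:3:1 ratio.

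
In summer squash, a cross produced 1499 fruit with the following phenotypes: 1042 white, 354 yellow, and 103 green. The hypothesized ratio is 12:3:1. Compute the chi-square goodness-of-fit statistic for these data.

Total ratio parts = 16. Expected numbers out of 1499:
  white: 1499 × 12/16 = 1124.25
  yellow: 1499 × 3/16 = 281.0625
  green: 1499 × 1/16 = 93.6875
χ² = Σ (O − E)² / E
  white: (1042 − 1124.25)² / 1124.25 = 6.0174
  yellow: (354 − 281.0625)² / 281.0625 = 18.9277
  green: (103 − 93.6875)² / 93.6875 = 0.9257
χ² = 6.0174 + 18.9277 + 0.9257 = 25.8708 ≈ 25.871

25.871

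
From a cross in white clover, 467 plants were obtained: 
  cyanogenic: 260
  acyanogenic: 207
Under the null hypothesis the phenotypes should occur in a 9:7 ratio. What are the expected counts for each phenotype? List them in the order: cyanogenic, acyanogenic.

262.6875, 204.3125

Under the 9:7 hypothesis (Σ ratio = 16, N = 467):
  cyanogenic: 467 × 9/16 = 262.6875
  acyanogenic: 467 × 7/16 = 204.3125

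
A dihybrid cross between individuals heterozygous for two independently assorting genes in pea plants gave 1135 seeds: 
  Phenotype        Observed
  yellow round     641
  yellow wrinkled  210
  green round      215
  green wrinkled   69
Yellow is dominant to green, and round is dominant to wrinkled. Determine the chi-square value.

A dihybrid F₂ with independent assortment and complete dominance at both loci gives a 9:3:3:1 phenotypic ratio.
Total ratio parts = 16. Expected numbers out of 1135:
  yellow round: 1135 × 9/16 = 638.4375
  yellow wrinkled: 1135 × 3/16 = 212.8125
  green round: 1135 × 3/16 = 212.8125
  green wrinkled: 1135 × 1/16 = 70.9375
χ² = Σ (O − E)² / E
  yellow round: (641 − 638.4375)² / 638.4375 = 0.0103
  yellow wrinkled: (210 − 212.8125)² / 212.8125 = 0.0372
  green round: (215 − 212.8125)² / 212.8125 = 0.0225
  green wrinkled: (69 − 70.9375)² / 70.9375 = 0.0529
χ² = 0.0103 + 0.0372 + 0.0225 + 0.0529 = 0.1229 ≈ 0.123

0.123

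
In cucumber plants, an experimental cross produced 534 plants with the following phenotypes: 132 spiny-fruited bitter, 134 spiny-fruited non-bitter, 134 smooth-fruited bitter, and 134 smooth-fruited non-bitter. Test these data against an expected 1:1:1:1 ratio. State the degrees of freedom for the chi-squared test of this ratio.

3

A goodness-of-fit test with 4 phenotype classes has df = 4 − 1 = 3.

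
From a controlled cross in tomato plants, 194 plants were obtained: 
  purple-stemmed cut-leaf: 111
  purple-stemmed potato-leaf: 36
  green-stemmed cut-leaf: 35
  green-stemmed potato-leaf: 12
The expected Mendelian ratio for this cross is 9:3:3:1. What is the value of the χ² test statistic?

0.089

Under the 9:3:3:1 hypothesis (Σ ratio = 16, N = 194):
  purple-stemmed cut-leaf: 194 × 9/16 = 109.125
  purple-stemmed potato-leaf: 194 × 3/16 = 36.375
  green-stemmed cut-leaf: 194 × 3/16 = 36.375
  green-stemmed potato-leaf: 194 × 1/16 = 12.125
χ² = Σ (O − E)² / E
  purple-stemmed cut-leaf: (111 − 109.125)² / 109.125 = 0.0322
  purple-stemmed potato-leaf: (36 − 36.375)² / 36.375 = 0.0039
  green-stemmed cut-leaf: (35 − 36.375)² / 36.375 = 0.0520
  green-stemmed potato-leaf: (12 − 12.125)² / 12.125 = 0.0013
χ² = 0.0322 + 0.0039 + 0.0520 + 0.0013 = 0.0894 ≈ 0.089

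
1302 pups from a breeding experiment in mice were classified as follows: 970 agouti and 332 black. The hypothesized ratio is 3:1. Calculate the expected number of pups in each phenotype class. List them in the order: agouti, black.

Under the 3:1 hypothesis (Σ ratio = 4, N = 1302):
  agouti: 1302 × 3/4 = 976.5
  black: 1302 × 1/4 = 325.5

976.5, 325.5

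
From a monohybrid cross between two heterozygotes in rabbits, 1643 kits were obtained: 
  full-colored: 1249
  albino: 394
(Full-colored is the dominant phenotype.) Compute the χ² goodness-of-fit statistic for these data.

0.911

For a monohybrid cross between heterozygotes with complete dominance, the expected phenotypic ratio is 3:1.
Expected counts for N = 1643 under a 3:1 ratio (total parts = 4):
  full-colored: 1643 × 3/4 = 1232.25
  albino: 1643 × 1/4 = 410.75
χ² = Σ (O − E)² / E
  full-colored: (1249 − 1232.25)² / 1232.25 = 0.2277
  albino: (394 − 410.75)² / 410.75 = 0.6830
χ² = 0.2277 + 0.6830 = 0.9107 ≈ 0.911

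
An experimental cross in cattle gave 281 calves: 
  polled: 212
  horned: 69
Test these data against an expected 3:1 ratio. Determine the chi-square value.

Under the 3:1 hypothesis (Σ ratio = 4, N = 281):
  polled: 281 × 3/4 = 210.75
  horned: 281 × 1/4 = 70.25
χ² = Σ (O − E)² / E
  polled: (212 − 210.75)² / 210.75 = 0.0074
  horned: (69 − 70.25)² / 70.25 = 0.0222
χ² = 0.0074 + 0.0222 = 0.0296 ≈ 0.030

0.030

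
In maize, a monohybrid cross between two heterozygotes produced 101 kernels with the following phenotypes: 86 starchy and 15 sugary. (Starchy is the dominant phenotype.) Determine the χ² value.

For a monohybrid cross between heterozygotes with complete dominance, the expected phenotypic ratio is 3:1.
Under the 3:1 hypothesis (Σ ratio = 4, N = 101):
  starchy: 101 × 3/4 = 75.75
  sugary: 101 × 1/4 = 25.25
χ² = Σ (O − E)² / E
  starchy: (86 − 75.75)² / 75.75 = 1.3870
  sugary: (15 − 25.25)² / 25.25 = 4.1609
χ² = 1.3870 + 4.1609 = 5.5479 ≈ 5.548

5.548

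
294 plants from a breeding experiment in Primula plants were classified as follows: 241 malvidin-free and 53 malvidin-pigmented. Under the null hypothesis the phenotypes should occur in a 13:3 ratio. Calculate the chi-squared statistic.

0.101

Total ratio parts = 16. Expected numbers out of 294:
  malvidin-free: 294 × 13/16 = 238.875
  malvidin-pigmented: 294 × 3/16 = 55.125
χ² = Σ (O − E)² / E
  malvidin-free: (241 − 238.875)² / 238.875 = 0.0189
  malvidin-pigmented: (53 − 55.125)² / 55.125 = 0.0819
χ² = 0.0189 + 0.0819 = 0.1008 ≈ 0.101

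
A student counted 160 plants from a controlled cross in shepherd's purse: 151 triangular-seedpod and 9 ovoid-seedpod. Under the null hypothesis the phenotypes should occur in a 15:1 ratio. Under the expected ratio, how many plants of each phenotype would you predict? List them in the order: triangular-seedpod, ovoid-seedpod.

150, 10

Expected counts for N = 160 under a 15:1 ratio (total parts = 16):
  triangular-seedpod: 160 × 15/16 = 150
  ovoid-seedpod: 160 × 1/16 = 10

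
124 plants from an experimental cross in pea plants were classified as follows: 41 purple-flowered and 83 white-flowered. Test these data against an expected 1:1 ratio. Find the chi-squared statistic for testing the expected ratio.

14.226

Total ratio parts = 2. Expected numbers out of 124:
  purple-flowered: 124 × 1/2 = 62
  white-flowered: 124 × 1/2 = 62
χ² = Σ (O − E)² / E
  purple-flowered: (41 − 62)² / 62 = 7.1129
  white-flowered: (83 − 62)² / 62 = 7.1129
χ² = 7.1129 + 7.1129 = 14.2258 ≈ 14.226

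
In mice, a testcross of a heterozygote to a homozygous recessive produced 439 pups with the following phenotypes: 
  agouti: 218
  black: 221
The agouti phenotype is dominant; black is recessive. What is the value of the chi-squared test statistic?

0.021

A testcross of a heterozygote (Aa × aa) gives a 1:1 phenotypic ratio.
The 1:1 ratio has 2 parts, so with N = 439 the expected counts are:
  agouti: 439 × 1/2 = 219.5
  black: 439 × 1/2 = 219.5
χ² = Σ (O − E)² / E
  agouti: (218 − 219.5)² / 219.5 = 0.0103
  black: (221 − 219.5)² / 219.5 = 0.0103
χ² = 0.0103 + 0.0103 = 0.0206 ≈ 0.021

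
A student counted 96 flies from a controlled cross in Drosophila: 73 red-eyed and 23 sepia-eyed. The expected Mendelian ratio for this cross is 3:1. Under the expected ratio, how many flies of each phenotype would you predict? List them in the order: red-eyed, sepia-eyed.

72, 24

Under the 3:1 hypothesis (Σ ratio = 4, N = 96):
  red-eyed: 96 × 3/4 = 72
  sepia-eyed: 96 × 1/4 = 24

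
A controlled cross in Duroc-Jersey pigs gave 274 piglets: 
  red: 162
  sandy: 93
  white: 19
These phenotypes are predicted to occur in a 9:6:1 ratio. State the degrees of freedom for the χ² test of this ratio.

2

A goodness-of-fit test with 3 phenotype classes has df = 3 − 1 = 2.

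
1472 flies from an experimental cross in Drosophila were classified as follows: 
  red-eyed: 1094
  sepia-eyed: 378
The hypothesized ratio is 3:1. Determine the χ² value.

0.362

Under the 3:1 hypothesis (Σ ratio = 4, N = 1472):
  red-eyed: 1472 × 3/4 = 1104
  sepia-eyed: 1472 × 1/4 = 368
χ² = Σ (O − E)² / E
  red-eyed: (1094 − 1104)² / 1104 = 0.0906
  sepia-eyed: (378 − 368)² / 368 = 0.2717
χ² = 0.0906 + 0.2717 = 0.3623 ≈ 0.362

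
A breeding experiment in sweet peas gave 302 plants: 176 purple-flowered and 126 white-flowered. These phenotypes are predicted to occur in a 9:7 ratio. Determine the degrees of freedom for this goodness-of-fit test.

A goodness-of-fit test with 2 phenotype classes has df = 2 − 1 = 1.

1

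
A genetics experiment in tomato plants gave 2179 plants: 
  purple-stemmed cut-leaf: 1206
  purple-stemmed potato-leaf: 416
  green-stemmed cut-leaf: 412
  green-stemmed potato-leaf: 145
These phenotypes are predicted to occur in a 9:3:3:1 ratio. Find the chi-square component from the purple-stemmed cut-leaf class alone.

0.316

The 9:3:3:1 ratio has 16 parts, so with N = 2179 the expected counts are:
  purple-stemmed cut-leaf: 2179 × 9/16 = 1225.6875
  purple-stemmed potato-leaf: 2179 × 3/16 = 408.5625
  green-stemmed cut-leaf: 2179 × 3/16 = 408.5625
  green-stemmed potato-leaf: 2179 × 1/16 = 136.1875
Contribution of purple-stemmed cut-leaf: (1206 − 1225.6875)² / 1225.6875 = 0.3162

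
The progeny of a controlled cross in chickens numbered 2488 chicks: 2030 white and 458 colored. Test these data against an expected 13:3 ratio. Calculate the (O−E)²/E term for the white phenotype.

The 13:3 ratio has 16 parts, so with N = 2488 the expected counts are:
  white: 2488 × 13/16 = 2021.5
  colored: 2488 × 3/16 = 466.5
Contribution of white: (2030 − 2021.5)² / 2021.5 = 0.0357

0.036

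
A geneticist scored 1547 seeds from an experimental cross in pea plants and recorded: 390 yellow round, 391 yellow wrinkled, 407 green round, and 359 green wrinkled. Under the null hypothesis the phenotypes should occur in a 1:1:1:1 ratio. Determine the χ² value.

Under the 1:1:1:1 hypothesis (Σ ratio = 4, N = 1547):
  yellow round: 1547 × 1/4 = 386.75
  yellow wrinkled: 1547 × 1/4 = 386.75
  green round: 1547 × 1/4 = 386.75
  green wrinkled: 1547 × 1/4 = 386.75
χ² = Σ (O − E)² / E
  yellow round: (390 − 386.75)² / 386.75 = 0.0273
  yellow wrinkled: (391 − 386.75)² / 386.75 = 0.0467
  green round: (407 − 386.75)² / 386.75 = 1.0603
  green wrinkled: (359 − 386.75)² / 386.75 = 1.9911
χ² = 0.0273 + 0.0467 + 1.0603 + 1.9911 = 3.1254 ≈ 3.125

3.125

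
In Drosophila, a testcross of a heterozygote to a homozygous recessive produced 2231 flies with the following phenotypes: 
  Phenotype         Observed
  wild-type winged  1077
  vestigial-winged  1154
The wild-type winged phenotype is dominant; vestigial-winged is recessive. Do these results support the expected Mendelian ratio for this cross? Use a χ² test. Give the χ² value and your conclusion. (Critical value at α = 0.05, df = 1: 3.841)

2.658; consistent

A testcross of a heterozygote (Aa × aa) gives a 1:1 phenotypic ratio.
Under the 1:1 hypothesis (Σ ratio = 2, N = 2231):
  wild-type winged: 2231 × 1/2 = 1115.5
  vestigial-winged: 2231 × 1/2 = 1115.5
χ² = Σ (O − E)² / E
  wild-type winged: (1077 − 1115.5)² / 1115.5 = 1.3288
  vestigial-winged: (1154 − 1115.5)² / 1115.5 = 1.3288
χ² = 1.3288 + 1.3288 = 2.6576 ≈ 2.658
Degrees of freedom = 2 − 1 = 1; critical value at α = 0.05 is 3.841.
Since 2.658 < 3.841, we fail to reject the null hypothesis — the data are consistent with the 1:1 ratio.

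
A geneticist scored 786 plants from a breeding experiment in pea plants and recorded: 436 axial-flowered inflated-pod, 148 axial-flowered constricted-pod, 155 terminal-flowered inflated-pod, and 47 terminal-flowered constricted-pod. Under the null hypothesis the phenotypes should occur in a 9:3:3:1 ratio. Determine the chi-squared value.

0.574

Total ratio parts = 16. Expected numbers out of 786:
  axial-flowered inflated-pod: 786 × 9/16 = 442.125
  axial-flowered constricted-pod: 786 × 3/16 = 147.375
  terminal-flowered inflated-pod: 786 × 3/16 = 147.375
  terminal-flowered constricted-pod: 786 × 1/16 = 49.125
χ² = Σ (O − E)² / E
  axial-flowered inflated-pod: (436 − 442.125)² / 442.125 = 0.0849
  axial-flowered constricted-pod: (148 − 147.375)² / 147.375 = 0.0027
  terminal-flowered inflated-pod: (155 − 147.375)² / 147.375 = 0.3945
  terminal-flowered constricted-pod: (47 − 49.125)² / 49.125 = 0.0919
χ² = 0.0849 + 0.0027 + 0.3945 + 0.0919 = 0.574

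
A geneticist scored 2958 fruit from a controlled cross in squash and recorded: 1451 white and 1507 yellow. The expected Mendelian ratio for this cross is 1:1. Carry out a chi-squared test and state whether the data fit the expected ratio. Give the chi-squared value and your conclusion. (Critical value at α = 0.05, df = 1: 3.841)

1.060; consistent

Total ratio parts = 2. Expected numbers out of 2958:
  white: 2958 × 1/2 = 1479
  yellow: 2958 × 1/2 = 1479
χ² = Σ (O − E)² / E
  white: (1451 − 1479)² / 1479 = 0.5301
  yellow: (1507 − 1479)² / 1479 = 0.5301
χ² = 0.5301 + 0.5301 = 1.0602 ≈ 1.060
Degrees of freedom = 2 − 1 = 1; critical value at α = 0.05 is 3.841.
Since 1.060 < 3.841, we fail to reject the null hypothesis — the data are consistent with the 1:1 ratio.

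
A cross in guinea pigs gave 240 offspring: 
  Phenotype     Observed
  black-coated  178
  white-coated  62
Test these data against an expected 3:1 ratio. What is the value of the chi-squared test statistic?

Under the 3:1 hypothesis (Σ ratio = 4, N = 240):
  black-coated: 240 × 3/4 = 180
  white-coated: 240 × 1/4 = 60
χ² = Σ (O − E)² / E
  black-coated: (178 − 180)² / 180 = 0.0222
  white-coated: (62 − 60)² / 60 = 0.0667
χ² = 0.0222 + 0.0667 = 0.0889 ≈ 0.089

0.089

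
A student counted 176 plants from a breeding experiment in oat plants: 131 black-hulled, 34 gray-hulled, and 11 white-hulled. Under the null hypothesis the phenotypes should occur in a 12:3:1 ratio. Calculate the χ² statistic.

0.038

The 12:3:1 ratio has 16 parts, so with N = 176 the expected counts are:
  black-hulled: 176 × 12/16 = 132
  gray-hulled: 176 × 3/16 = 33
  white-hulled: 176 × 1/16 = 11
χ² = Σ (O − E)² / E
  black-hulled: (131 − 132)² / 132 = 0.0076
  gray-hulled: (34 − 33)² / 33 = 0.0303
  white-hulled: (11 − 11)² / 11 = 0.0000
χ² = 0.0076 + 0.0303 + 0.0000 = 0.0379 ≈ 0.038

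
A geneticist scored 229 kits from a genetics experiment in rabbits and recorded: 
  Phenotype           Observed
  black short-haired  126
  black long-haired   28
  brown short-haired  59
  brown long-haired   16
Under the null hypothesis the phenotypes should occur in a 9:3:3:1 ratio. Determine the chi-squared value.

Total ratio parts = 16. Expected numbers out of 229:
  black short-haired: 229 × 9/16 = 128.8125
  black long-haired: 229 × 3/16 = 42.9375
  brown short-haired: 229 × 3/16 = 42.9375
  brown long-haired: 229 × 1/16 = 14.3125
χ² = Σ (O − E)² / E
  black short-haired: (126 − 128.8125)² / 128.8125 = 0.0614
  black long-haired: (28 − 42.9375)² / 42.9375 = 5.1966
  brown short-haired: (59 − 42.9375)² / 42.9375 = 6.0088
  brown long-haired: (16 − 14.3125)² / 14.3125 = 0.1990
χ² = 0.0614 + 5.1966 + 6.0088 + 0.1990 = 11.4658 ≈ 11.466

11.466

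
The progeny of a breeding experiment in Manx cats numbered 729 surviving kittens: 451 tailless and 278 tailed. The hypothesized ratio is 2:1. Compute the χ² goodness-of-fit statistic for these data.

7.562

The 2:1 ratio has 3 parts, so with N = 729 the expected counts are:
  tailless: 729 × 2/3 = 486
  tailed: 729 × 1/3 = 243
χ² = Σ (O − E)² / E
  tailless: (451 − 486)² / 486 = 2.5206
  tailed: (278 − 243)² / 243 = 5.0412
χ² = 2.5206 + 5.0412 = 7.5618 ≈ 7.562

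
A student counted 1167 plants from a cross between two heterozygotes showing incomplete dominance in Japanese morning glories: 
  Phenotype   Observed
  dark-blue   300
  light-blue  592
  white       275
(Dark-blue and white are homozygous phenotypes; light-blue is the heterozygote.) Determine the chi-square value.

With incomplete dominance, a heterozygote × heterozygote cross gives a 1:2:1 phenotypic ratio.
Expected counts for N = 1167 under a 1:2:1 ratio (total parts = 4):
  dark-blue: 1167 × 1/4 = 291.75
  light-blue: 1167 × 2/4 = 583.5
  white: 1167 × 1/4 = 291.75
χ² = Σ (O − E)² / E
  dark-blue: (300 − 291.75)² / 291.75 = 0.2333
  light-blue: (592 − 583.5)² / 583.5 = 0.1238
  white: (275 − 291.75)² / 291.75 = 0.9617
χ² = 0.2333 + 0.1238 + 0.9617 = 1.3188 ≈ 1.319

1.319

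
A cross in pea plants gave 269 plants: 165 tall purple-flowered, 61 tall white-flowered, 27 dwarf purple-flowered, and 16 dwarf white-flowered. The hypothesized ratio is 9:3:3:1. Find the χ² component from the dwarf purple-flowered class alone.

The 9:3:3:1 ratio has 16 parts, so with N = 269 the expected counts are:
  tall purple-flowered: 269 × 9/16 = 151.3125
  tall white-flowered: 269 × 3/16 = 50.4375
  dwarf purple-flowered: 269 × 3/16 = 50.4375
  dwarf white-flowered: 269 × 1/16 = 16.8125
Contribution of dwarf purple-flowered: (27 − 50.4375)² / 50.4375 = 10.8910

10.891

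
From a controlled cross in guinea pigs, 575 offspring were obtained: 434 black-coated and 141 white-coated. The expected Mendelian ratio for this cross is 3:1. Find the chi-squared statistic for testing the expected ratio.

0.070

Total ratio parts = 4. Expected numbers out of 575:
  black-coated: 575 × 3/4 = 431.25
  white-coated: 575 × 1/4 = 143.75
χ² = Σ (O − E)² / E
  black-coated: (434 − 431.25)² / 431.25 = 0.0175
  white-coated: (141 − 143.75)² / 143.75 = 0.0526
χ² = 0.0175 + 0.0526 = 0.0701 ≈ 0.070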